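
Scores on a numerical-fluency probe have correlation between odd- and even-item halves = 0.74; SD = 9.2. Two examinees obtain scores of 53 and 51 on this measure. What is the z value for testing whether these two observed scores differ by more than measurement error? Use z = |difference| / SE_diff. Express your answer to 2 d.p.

0.40

r_full = 2·0.74 / (1 + 0.74) ≈ 0.851
SEM = 9.200 * √(1 − 0.851) = 9.200 * √0.149 ≈ 9.200 * 0.387 ≈ 3.556
SE_diff = √2 * SEM ≈ 5.029
z = 2 / 5.029 ≈ 0.398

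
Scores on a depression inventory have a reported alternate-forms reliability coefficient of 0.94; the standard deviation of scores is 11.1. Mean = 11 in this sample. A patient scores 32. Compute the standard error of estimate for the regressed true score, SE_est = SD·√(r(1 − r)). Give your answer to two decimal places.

SE_est = SD × √(r(1 − r)) = 11.1000 × √0.0564 ≈ 11.1000 × 0.2375 ≈ 2.6361

2.64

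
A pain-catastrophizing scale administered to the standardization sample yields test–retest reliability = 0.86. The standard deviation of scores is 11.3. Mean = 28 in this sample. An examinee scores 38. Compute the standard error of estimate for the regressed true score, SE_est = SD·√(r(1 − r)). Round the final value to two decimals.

3.92

SE_est = SD × √(r(1 − r)) = 11.300 × √0.120 ≈ 11.300 × 0.347 ≈ 3.921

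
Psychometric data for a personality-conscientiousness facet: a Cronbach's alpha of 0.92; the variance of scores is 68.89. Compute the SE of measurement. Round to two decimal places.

SD = √68.89 ≈ 8.300
SEM = 8.300 × √(1 − 0.920) = 8.300 × √0.080 ≈ 8.300 × 0.283 ≈ 2.348

2.35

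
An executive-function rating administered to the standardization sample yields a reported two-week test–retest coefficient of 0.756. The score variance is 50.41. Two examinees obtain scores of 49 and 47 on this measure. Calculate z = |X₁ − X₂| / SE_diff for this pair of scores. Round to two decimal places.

0.40

σ = 50.41^(1/2) = 7.100
SEM = 7.100 · √(1 − 0.756) = 7.100 · √0.244 ≈ 7.100 · 0.494 ≈ 3.507
SE_diff = SEM · √2 ≈ 3.507 · 1.414 ≈ 4.960
z = 2 / 4.960 ≈ 0.403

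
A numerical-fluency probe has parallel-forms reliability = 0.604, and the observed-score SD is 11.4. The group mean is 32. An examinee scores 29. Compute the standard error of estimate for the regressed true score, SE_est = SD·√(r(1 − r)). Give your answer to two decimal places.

5.58

SE_est = 11.4000·√(0.6040·0.3960) ≈ 5.5753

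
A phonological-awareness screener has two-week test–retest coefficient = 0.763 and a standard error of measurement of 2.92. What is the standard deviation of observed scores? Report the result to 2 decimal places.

SD = SEM / √(1 − r) = 2.92 / √0.2370 ≈ 2.92 / 0.4868 ≈ 5.9980

6.00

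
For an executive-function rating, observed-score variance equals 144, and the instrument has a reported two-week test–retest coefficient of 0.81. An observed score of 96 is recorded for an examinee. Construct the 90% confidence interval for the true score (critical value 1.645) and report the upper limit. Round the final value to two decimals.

104.60

σ = 144^(1/2) = 12.000
SEM = 12.000 × √(1 − 0.810) = 12.000 × √0.190 ≈ 12.000 × 0.436 ≈ 5.231
Margin = 1.645 × 5.231 ≈ 8.604
Upper bound: 96 + 8.604 = 104.604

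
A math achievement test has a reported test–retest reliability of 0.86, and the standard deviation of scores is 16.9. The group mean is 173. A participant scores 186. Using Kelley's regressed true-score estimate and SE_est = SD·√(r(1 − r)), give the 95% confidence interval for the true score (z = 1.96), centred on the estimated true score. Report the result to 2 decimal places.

Estimated true score = 0.860·186 + (1 − 0.860)·173 ≃ 184.180
SE_est = 16.900·√(0.860·0.140) ≃ 5.864
95% CI: 184.180 ± 11.494 ≃ (172.686, 195.674)

[172.69, 195.67]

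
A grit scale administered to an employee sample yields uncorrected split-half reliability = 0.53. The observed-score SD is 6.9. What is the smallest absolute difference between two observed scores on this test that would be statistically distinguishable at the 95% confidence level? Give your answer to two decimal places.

r_full = 2·0.53 / (1 + 0.53) ≈ 0.6928
The standard error of measurement is 6.9000·√(1 − 0.6928) ≈ 6.9000·0.5542 ≈ 3.8243.
Standard error of the difference = 3.8243·√2 ≈ 5.4084
Minimum reliable difference = 1.96 · SE_diff ≈ 1.96 · 5.4084 ≈ 10.6004

10.60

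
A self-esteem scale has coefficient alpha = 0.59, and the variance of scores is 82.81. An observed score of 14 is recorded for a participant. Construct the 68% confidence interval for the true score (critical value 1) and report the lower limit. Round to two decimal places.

σ = 82.81^(1/2) = 9.100
SEM = 9.100×√(1 − 0.590) ≃ 5.827
1 × SEM ≃ 5.827
Lower limit = 14 − 5.827 ≃ 8.173

8.17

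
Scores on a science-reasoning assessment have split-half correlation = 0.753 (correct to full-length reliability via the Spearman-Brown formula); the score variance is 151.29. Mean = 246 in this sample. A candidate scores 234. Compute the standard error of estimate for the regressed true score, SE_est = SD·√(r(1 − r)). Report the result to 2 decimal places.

4.28

σ = 151.29^(1/2) = 12.300
Spearman-Brown: r = 2(0.753) / (1 + 0.753) = 1.506 / 1.753 ≈ 0.859
SE_est = SD * √(r(1 − r)) = 12.300 * √0.121 ≈ 12.300 * 0.348 ≈ 4.279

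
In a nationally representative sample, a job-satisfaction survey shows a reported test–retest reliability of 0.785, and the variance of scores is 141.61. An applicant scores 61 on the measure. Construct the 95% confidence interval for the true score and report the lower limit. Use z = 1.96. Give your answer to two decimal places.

SD = √141.61 = 11.90000
SEM = 11.90000 · √(1 − 0.78500) = 11.90000 · √0.21500 ≃ 11.90000 · 0.46368 ≃ 5.51780
Margin = 1.96 · 5.51780 ≃ 10.81489
Lower bound: 61 − 10.81489 = 50.18511

50.19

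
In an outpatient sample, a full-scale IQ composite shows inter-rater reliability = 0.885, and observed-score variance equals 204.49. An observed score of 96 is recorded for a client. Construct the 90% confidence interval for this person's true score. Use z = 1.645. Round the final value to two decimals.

SD = √204.49 = 14.30000
SEM = 14.30000 * √(1 − 0.88500) = 14.30000 * √0.11500 ≈ 14.30000 * 0.33912 ≈ 4.84937
Half-width = 1.645*4.84937 ≈ 7.97721
Interval: (88.02279, 103.97721)

[88.02, 103.98]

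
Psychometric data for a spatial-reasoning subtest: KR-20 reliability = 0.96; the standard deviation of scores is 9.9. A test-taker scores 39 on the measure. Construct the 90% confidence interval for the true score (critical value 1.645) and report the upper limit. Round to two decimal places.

SEM = 9.900×√(1 − 0.960) ≈ 1.980
Half-width = 1.645×1.980 ≈ 3.257
Upper bound: 39 + 3.257 = 42.257

42.26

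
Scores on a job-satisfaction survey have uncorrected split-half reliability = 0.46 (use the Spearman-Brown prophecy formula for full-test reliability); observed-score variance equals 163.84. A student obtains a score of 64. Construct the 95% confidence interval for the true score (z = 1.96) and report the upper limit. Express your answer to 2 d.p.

79.26

SD = √163.84 ≈ 12.8000
r_full = 2·0.46 / (1 + 0.46) ≈ 0.6301
The standard error of measurement is 12.8000×√(1 − 0.6301) ≈ 12.8000×0.6082 ≈ 7.7845.
Margin = 1.96 × 7.7845 ≈ 15.2576
Upper bound: 64 + 15.2576 = 79.2576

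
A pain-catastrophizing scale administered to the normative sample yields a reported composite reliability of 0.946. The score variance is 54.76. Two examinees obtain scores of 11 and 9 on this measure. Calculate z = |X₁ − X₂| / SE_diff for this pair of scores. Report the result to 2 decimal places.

0.82

σ = 54.76^(1/2) = 7.4000
SEM = 7.4000 · √(1 − 0.9460) = 7.4000 · √0.0540 ≈ 7.4000 · 0.2324 ≈ 1.7196
Standard error of the difference = 1.7196·√2 ≈ 2.4319
z = 2 / 2.4319 ≈ 0.8224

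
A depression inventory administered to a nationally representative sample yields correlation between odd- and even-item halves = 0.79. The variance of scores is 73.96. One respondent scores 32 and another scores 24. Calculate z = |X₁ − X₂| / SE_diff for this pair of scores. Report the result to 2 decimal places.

1.92

SD = √73.96 ≈ 8.600
Full-length reliability (Spearman-Brown) = 2(0.79)/(1+0.79) ≈ 0.883
SEM = 8.600*√(1 − 0.883) ≈ 2.946
SE_diff = SEM * √2 ≈ 2.946 * 1.414 ≈ 4.166
z = 8 / 4.166 ≈ 1.920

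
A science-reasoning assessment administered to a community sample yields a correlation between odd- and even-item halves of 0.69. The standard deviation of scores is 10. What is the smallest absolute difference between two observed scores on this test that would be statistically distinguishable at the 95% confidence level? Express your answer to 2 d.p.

11.87

r_full = 2·0.69 / (1 + 0.69) ≈ 0.81657
SEM = 10.00000 * √(1 − 0.81657) = 10.00000 * √0.18343 ≈ 10.00000 * 0.42829 ≈ 4.28290
SE_diff = √2 * SEM ≈ 6.05693
Smallest detectable difference = 1.96*6.05693 ≈ 11.87158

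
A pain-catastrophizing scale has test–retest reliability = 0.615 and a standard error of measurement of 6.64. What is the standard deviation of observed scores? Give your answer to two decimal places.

SD = 6.64 / √(1 − 0.615) ≃ 10.7013

10.70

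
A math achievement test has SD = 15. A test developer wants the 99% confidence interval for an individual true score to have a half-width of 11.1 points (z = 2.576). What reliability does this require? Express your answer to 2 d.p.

Required SEM = 11.1 / 2.576 ≈ 4.3090
r = 1 − (4.3090/15)² ≈ 1 − 0.0825 ≈ 0.9175

0.92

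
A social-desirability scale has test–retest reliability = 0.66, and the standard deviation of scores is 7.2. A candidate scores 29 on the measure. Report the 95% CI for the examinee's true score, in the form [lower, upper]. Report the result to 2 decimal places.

[20.77, 37.23]

The standard error of measurement is 7.2000·√(1 − 0.6600) ≈ 7.2000·0.5831 ≈ 4.1983.
Half-width = 1.96·4.1983 ≈ 8.2286
Interval: (20.7714, 37.2286)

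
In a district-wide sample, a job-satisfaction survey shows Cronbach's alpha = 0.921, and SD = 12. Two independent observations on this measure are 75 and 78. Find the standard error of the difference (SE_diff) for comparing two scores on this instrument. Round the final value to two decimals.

SEM = 12.0000·√(1 − 0.9210) ≈ 3.3728
SE_diff = SEM · √2 ≈ 3.3728 · 1.4142 ≈ 4.7699

4.77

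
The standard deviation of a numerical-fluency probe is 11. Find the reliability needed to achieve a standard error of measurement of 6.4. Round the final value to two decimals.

0.66

r = 1 − (SEM / SD)² = 1 − (6.40000 / 11)² ≃ 1 − 0.33851 ≃ 0.66149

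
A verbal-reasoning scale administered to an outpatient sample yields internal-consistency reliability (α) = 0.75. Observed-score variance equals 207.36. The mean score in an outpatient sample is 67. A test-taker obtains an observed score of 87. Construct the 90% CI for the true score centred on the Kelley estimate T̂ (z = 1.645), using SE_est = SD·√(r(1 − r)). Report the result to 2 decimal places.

SD = √207.36 ≈ 14.400
T̂ = 0.750(87) + 0.250(67) ≈ 82.000
SE_est = 14.400×√(0.750×0.250) ≈ 6.235
CI = 82.000 ± 1.645 × 6.235 → [71.743, 92.257]

[71.74, 92.26]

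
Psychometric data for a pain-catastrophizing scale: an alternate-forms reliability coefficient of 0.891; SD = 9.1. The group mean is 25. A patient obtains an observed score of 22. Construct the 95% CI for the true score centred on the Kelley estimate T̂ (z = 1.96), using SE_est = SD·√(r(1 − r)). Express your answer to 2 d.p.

[16.77, 27.89]

T̂ = 0.8910(22) + 0.1090(25) ≃ 22.3270
SE_est = SD × √(r(1 − r)) = 9.1000 × √0.0971 ≃ 9.1000 × 0.3116 ≃ 2.8359
CI = 22.3270 ± 1.96 × 2.8359 → [16.7686, 27.8854]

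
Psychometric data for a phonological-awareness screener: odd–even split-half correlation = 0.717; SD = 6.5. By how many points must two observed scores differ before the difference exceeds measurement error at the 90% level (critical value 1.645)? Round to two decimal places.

Full-length reliability (Spearman-Brown) = 2(0.717)/(1+0.717) ≈ 0.8352
The standard error of measurement is 6.5000·√(1 − 0.8352) ≈ 6.5000·0.4060 ≈ 2.6389.
Standard error of the difference = 2.6389·√2 ≈ 3.7320
Smallest detectable difference = 1.645·3.7320 ≈ 6.1391

6.14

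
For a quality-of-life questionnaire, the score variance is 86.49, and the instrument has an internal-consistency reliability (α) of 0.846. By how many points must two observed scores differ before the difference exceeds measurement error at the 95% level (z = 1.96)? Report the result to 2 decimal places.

SD = √86.49 ≈ 9.3000
SEM = 9.3000 * √(1 − 0.8460) = 9.3000 * √0.1540 ≈ 9.3000 * 0.3924 ≈ 3.6496
SE_diff = SEM * √2 ≈ 3.6496 * 1.4142 ≈ 5.1613
Minimum reliable difference = 1.96 * SE_diff ≈ 1.96 * 5.1613 ≈ 10.1161

10.12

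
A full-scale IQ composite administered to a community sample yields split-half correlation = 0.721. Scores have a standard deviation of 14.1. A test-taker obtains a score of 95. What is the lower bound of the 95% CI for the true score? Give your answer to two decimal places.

Spearman-Brown: r = 2(0.721) / (1 + 0.721) = 1.44200 / 1.72100 ≈ 0.83788
SEM = 14.10000 × √(1 − 0.83788) = 14.10000 × √0.16212 ≈ 14.10000 × 0.40264 ≈ 5.67716
Margin = 1.96 × 5.67716 ≈ 11.12722
Lower bound: 95 − 11.12722 = 83.87278

83.87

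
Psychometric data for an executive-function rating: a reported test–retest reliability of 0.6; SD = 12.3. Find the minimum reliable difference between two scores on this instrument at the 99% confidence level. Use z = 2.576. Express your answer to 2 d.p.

SEM = 12.300 * √(1 − 0.600) = 12.300 * √0.400 ≈ 12.300 * 0.632 ≈ 7.779
Standard error of the difference = 7.779·√2 ≈ 11.001
Minimum reliable difference = 2.576 * SE_diff ≈ 2.576 * 11.001 ≈ 28.340

28.34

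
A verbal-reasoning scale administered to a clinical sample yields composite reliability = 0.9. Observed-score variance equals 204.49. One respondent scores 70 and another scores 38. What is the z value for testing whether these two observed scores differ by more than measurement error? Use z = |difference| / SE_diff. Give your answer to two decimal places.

5.00

SD = √204.49 = 14.30000
SEM = 14.30000 · √(1 − 0.90000) = 14.30000 · √0.10000 ≈ 14.30000 · 0.31623 ≈ 4.52206
SE_diff = √2 · SEM ≈ 6.39515
z = 32 / 6.39515 ≈ 5.00379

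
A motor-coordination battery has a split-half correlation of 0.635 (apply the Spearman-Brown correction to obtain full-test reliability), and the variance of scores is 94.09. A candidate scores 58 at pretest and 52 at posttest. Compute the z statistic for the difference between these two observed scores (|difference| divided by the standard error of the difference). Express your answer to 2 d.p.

0.93

SD = √94.09 = 9.7000
r_full = 2·0.635 / (1 + 0.635) ≃ 0.7768
SEM = 9.7000·√(1 − 0.7768) ≃ 4.5831
SE_diff = SEM · √2 ≃ 4.5831 · 1.4142 ≃ 6.4815
z = 6 / 6.4815 ≃ 0.9257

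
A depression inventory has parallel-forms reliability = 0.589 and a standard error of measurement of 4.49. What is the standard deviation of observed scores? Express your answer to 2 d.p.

7.00

σ = SEM·(1 − r)^(−1/2) ≈ 4.49·1.560 ≈ 7.004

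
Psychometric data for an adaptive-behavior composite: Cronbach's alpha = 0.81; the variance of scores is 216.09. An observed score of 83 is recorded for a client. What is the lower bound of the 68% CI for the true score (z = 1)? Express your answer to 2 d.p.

76.59

σ = 216.09^(1/2) = 14.7000
SEM = 14.7000*√(1 − 0.8100) ≈ 6.4076
Half-width = 1*6.4076 ≈ 6.4076
Lower bound: 83 − 6.4076 = 76.5924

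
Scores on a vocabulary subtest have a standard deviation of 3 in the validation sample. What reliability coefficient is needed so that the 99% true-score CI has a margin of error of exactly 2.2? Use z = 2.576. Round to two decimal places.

0.92

Required SEM = 2.2 / 2.576 ≈ 0.8540
Required reliability = 1 − (SEM/SD)² = 1 − 0.0810 ≈ 0.9190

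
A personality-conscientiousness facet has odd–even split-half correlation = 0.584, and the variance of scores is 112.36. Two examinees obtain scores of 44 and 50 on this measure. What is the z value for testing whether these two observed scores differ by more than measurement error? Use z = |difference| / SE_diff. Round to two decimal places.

σ = 112.36^(1/2) = 10.600
r_full = 2·0.584 / (1 + 0.584) ≈ 0.737
The standard error of measurement is 10.600×√(1 − 0.737) ≈ 10.600×0.512 ≈ 5.432.
Standard error of the difference = 5.432·√2 ≈ 7.682
z = 6 / 7.682 ≈ 0.781

0.78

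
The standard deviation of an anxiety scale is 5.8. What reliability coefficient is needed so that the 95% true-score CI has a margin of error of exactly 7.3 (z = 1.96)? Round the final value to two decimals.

Required SEM = 7.3 / 1.96 ≈ 3.724
r = 1 − (3.724/5.8)² ≈ 1 − 0.412 ≈ 0.588

0.59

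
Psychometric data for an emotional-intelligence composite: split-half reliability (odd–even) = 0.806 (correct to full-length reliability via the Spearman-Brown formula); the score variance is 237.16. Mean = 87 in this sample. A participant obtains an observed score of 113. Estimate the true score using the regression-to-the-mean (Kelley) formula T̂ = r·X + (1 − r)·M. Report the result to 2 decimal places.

r_full = 2·0.806 / (1 + 0.806) ≈ 0.8926
Estimated true score = 0.8926×113 + (1 − 0.8926)×87 ≈ 110.2071

110.21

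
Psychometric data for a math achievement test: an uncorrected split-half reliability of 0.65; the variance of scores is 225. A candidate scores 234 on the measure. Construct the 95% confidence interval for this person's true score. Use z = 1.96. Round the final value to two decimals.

[220.46, 247.54]

SD = √225 = 15.00000
Spearman-Brown: r = 2(0.65) / (1 + 0.65) = 1.30000 / 1.65000 ≈ 0.78788
The standard error of measurement is 15.00000×√(1 − 0.78788) ≈ 15.00000×0.46057 ≈ 6.90849.
Half-width = 1.96×6.90849 ≈ 13.54065
CI = 234 ± 13.54065 → [220.45935, 247.54065]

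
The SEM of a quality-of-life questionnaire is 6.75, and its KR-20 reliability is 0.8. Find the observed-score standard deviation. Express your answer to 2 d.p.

15.09

σ = SEM·(1 − r)^(−1/2) ≈ 6.75×2.23607 ≈ 15.09346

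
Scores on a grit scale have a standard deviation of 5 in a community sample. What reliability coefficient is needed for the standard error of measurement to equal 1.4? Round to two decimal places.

r = 1 − (1.4000/5)² ≈ 1 − 0.0784 ≈ 0.9216

0.92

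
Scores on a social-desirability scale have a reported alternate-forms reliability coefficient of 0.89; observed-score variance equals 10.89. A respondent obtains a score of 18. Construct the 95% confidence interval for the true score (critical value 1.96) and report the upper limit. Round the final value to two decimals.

SD = √10.89 = 3.300
The standard error of measurement is 3.300·√(1 − 0.890) ≈ 3.300·0.332 ≈ 1.094.
Margin = 1.96 · 1.094 ≈ 2.145
Upper limit = 18 + 2.145 ≈ 20.145

20.15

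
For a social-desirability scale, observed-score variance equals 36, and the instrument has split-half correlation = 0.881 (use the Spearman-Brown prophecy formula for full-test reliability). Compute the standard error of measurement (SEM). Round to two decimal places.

1.51

SD = √36 ≈ 6.0000
Full-length reliability (Spearman-Brown) = 2(0.881)/(1+0.881) ≈ 0.9367
SEM = 6.0000·√(1 − 0.9367) ≈ 1.5091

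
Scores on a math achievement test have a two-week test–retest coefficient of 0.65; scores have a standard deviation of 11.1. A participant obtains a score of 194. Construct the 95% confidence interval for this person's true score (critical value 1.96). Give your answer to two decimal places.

[181.13, 206.87]

SEM = 11.10000 · √(1 − 0.65000) = 11.10000 · √0.35000 ≈ 11.10000 · 0.59161 ≈ 6.56685
Margin = 1.96 · 6.56685 ≈ 12.87102
CI = 194 ± 12.87102 → [181.12898, 206.87102]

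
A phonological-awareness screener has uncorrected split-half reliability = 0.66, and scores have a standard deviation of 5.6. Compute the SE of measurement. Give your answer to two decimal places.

Spearman-Brown: r = 2(0.66) / (1 + 0.66) = 1.320 / 1.660 ≈ 0.795
SEM = 5.600 * √(1 − 0.795) = 5.600 * √0.205 ≈ 5.600 * 0.453 ≈ 2.534

2.53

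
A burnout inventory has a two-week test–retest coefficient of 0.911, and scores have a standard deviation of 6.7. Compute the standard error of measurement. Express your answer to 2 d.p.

SEM = 6.700 × √(1 − 0.911) = 6.700 × √0.089 ≈ 6.700 × 0.298 ≈ 1.999

2.00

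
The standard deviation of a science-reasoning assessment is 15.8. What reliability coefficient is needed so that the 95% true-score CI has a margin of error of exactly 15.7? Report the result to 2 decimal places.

Required SEM = 15.7 / 1.96 ≈ 8.010
r = 1 − (SEM / SD)² = 1 − (8.010 / 15.8)² ≈ 1 − 0.257 ≈ 0.743

0.74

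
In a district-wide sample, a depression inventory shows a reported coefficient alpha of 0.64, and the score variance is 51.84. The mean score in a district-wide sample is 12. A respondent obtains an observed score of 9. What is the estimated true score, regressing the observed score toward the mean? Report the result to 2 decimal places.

10.08

T̂ = 0.6400(9) + 0.3600(12) ≈ 10.0800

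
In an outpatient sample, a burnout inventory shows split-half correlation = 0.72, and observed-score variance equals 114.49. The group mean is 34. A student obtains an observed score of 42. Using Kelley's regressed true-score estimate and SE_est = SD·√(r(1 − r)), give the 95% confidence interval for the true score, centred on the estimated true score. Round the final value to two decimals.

SD = √114.49 ≈ 10.7000
r_full = 2·0.72 / (1 + 0.72) ≈ 0.8372
T̂ = r·X + (1 − r)·M = 0.8372×42 + 0.1628×34 ≈ 35.1628 + 5.5349 ≈ 40.6977
SE_est = SD × √(r(1 − r)) = 10.7000 × √0.1363 ≈ 10.7000 × 0.3692 ≈ 3.9502
CI = 40.6977 ± 1.96 × 3.9502 → [32.9553, 48.4400]

[32.96, 48.44]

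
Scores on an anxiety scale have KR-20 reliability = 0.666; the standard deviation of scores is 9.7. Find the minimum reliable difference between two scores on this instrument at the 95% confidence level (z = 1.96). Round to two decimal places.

15.54

SEM = 9.7000 · √(1 − 0.6660) = 9.7000 · √0.3340 ≃ 9.7000 · 0.5779 ≃ 5.6059
Standard error of the difference = 5.6059·√2 ≃ 7.9279
Smallest detectable difference = 1.96·7.9279 ≃ 15.5387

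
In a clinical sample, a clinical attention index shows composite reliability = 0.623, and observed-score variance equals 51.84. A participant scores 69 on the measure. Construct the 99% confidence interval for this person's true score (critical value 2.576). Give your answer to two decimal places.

[57.61, 80.39]

SD = √51.84 = 7.200
The standard error of measurement is 7.200×√(1 − 0.623) ≈ 7.200×0.614 ≈ 4.421.
Margin = 2.576 × 4.421 ≈ 11.388
CI = 69 ± 11.388 → [57.612, 80.388]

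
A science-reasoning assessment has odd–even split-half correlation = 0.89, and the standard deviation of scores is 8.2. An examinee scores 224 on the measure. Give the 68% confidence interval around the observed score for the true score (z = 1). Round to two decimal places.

[222.02, 225.98]

Spearman-Brown: r = 2(0.89) / (1 + 0.89) = 1.7800 / 1.8900 ≈ 0.9418
SEM = 8.2000 × √(1 − 0.9418) = 8.2000 × √0.0582 ≈ 8.2000 × 0.2412 ≈ 1.9782
1 × SEM ≈ 1.9782
CI = 224 ± 1.9782 → [222.0218, 225.9782]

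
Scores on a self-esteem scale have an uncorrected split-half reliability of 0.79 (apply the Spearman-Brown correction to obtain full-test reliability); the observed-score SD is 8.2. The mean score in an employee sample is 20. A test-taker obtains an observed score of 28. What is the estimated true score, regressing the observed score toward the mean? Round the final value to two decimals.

r_full = 2·0.79 / (1 + 0.79) ≈ 0.883
T̂ = r·X + (1 − r)·M = 0.883*28 + 0.117*20 ≈ 24.715 + 2.346 ≈ 27.061

27.06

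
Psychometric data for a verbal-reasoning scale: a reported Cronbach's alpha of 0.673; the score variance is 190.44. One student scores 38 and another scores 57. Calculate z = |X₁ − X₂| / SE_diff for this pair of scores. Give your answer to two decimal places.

1.70

σ = 190.44^(1/2) = 13.80000
SEM = 13.80000×√(1 − 0.67300) ≈ 7.89138
SE_diff = √2 × SEM ≈ 11.16010
z = |38 − 57| / 11.16010 = 19 / 11.16010 ≈ 1.70249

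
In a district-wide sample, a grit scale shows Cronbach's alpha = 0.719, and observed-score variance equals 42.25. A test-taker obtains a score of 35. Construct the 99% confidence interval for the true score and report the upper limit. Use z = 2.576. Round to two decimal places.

43.88

SD = √42.25 = 6.50000
SEM = 6.50000·√(1 − 0.71900) ≈ 3.44561
Half-width = 2.576·3.44561 ≈ 8.87590
Upper limit = 35 + 8.87590 ≈ 43.87590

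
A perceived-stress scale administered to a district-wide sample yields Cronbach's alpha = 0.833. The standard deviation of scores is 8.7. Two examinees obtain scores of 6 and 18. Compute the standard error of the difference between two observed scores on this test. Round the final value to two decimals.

5.03

SEM = 8.700×√(1 − 0.833) ≈ 3.555
SE_diff = SEM × √2 ≈ 3.555 × 1.414 ≈ 5.028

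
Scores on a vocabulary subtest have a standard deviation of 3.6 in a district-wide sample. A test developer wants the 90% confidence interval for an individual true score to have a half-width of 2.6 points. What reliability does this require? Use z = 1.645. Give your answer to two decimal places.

SEM needed = half-width / z = 2.6/1.645 ≈ 1.5805
r = 1 − (SEM / SD)² = 1 − (1.5805 / 3.6)² ≈ 1 − 0.1928 ≈ 0.8072

0.81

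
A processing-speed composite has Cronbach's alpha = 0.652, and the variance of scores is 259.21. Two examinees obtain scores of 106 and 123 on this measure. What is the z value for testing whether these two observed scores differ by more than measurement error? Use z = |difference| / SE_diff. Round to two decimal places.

σ = 259.21^(1/2) = 16.10000
SEM = 16.10000 × √(1 − 0.65200) = 16.10000 × √0.34800 ≈ 16.10000 × 0.58992 ≈ 9.49764
SE_diff = SEM × √2 ≈ 9.49764 × 1.41421 ≈ 13.43168
z = |106 − 123| / 13.43168 = 17 / 13.43168 ≈ 1.26566

1.27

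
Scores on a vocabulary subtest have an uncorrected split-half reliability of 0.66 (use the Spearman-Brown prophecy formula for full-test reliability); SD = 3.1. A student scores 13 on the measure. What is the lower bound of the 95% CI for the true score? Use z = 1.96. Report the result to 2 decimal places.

10.25

r_full = 2·0.66 / (1 + 0.66) ≃ 0.795
SEM = 3.100*√(1 − 0.795) ≃ 1.403
Half-width = 1.96*1.403 ≃ 2.750
Lower bound: 13 − 2.750 = 10.250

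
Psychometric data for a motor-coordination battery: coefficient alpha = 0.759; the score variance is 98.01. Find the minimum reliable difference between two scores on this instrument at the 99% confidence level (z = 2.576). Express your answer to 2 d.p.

SD = √98.01 ≈ 9.9000
SEM = 9.9000·√(1 − 0.7590) ≈ 4.8601
SE_diff = √2 · SEM ≈ 6.8732
Minimum reliable difference = 2.576 · SE_diff ≈ 2.576 · 6.8732 ≈ 17.7054

17.71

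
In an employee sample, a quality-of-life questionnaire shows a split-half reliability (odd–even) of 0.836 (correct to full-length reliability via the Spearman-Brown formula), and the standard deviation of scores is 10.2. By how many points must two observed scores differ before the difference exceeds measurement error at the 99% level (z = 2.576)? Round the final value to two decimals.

11.11

Spearman-Brown: r = 2(0.836) / (1 + 0.836) = 1.67200 / 1.83600 ≈ 0.91068
SEM = 10.20000*√(1 − 0.91068) ≈ 3.04850
Standard error of the difference = 3.04850·√2 ≈ 4.31123
Smallest detectable difference = 2.576*4.31123 ≈ 11.10572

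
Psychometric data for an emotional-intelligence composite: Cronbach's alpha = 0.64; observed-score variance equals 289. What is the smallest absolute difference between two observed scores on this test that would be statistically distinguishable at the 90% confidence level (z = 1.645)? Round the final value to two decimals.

SD = √289 ≃ 17.0000
SEM = 17.0000·√(1 − 0.6400) ≃ 10.2000
SE_diff = √2 · SEM ≃ 14.4250
Minimum reliable difference = 1.645 · SE_diff ≃ 1.645 · 14.4250 ≃ 23.7291

23.73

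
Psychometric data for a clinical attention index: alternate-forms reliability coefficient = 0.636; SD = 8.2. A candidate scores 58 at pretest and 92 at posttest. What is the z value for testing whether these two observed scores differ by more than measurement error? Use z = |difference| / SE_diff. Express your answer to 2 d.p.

4.86

SEM = 8.20000*√(1 − 0.63600) ≈ 4.94726
SE_diff = √2 * SEM ≈ 6.99648
z = 34 / 6.99648 ≈ 4.85959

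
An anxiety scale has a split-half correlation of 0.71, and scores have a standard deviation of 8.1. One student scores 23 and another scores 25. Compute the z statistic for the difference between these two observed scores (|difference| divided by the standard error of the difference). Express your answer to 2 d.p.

0.42

Full-length reliability (Spearman-Brown) = 2(0.71)/(1+0.71) ≈ 0.830
SEM = 8.100×√(1 − 0.830) ≈ 3.336
Standard error of the difference = 3.336·√2 ≈ 4.717
z = 2 / 4.717 ≈ 0.424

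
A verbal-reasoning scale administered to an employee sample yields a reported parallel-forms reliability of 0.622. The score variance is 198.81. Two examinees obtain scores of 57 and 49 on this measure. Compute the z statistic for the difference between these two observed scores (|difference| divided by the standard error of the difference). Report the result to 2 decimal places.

0.65

SD = √198.81 = 14.1000
SEM = 14.1000 × √(1 − 0.6220) = 14.1000 × √0.3780 ≈ 14.1000 × 0.6148 ≈ 8.6689
Standard error of the difference = 8.6689·√2 ≈ 12.2597
z = |57 − 49| / 12.2597 = 8 / 12.2597 ≈ 0.6525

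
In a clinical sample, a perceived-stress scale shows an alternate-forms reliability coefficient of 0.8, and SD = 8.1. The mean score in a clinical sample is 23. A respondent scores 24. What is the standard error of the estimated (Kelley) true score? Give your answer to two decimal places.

3.24

SE_est = 8.1000·√[r(1 − r)] ≃ 3.2400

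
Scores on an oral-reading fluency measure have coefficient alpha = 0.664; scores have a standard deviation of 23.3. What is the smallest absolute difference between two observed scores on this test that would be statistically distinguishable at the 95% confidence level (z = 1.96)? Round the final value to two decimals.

SEM = 23.300 × √(1 − 0.664) = 23.300 × √0.336 ≈ 23.300 × 0.580 ≈ 13.506
SE_diff = SEM × √2 ≈ 13.506 × 1.414 ≈ 19.100
Smallest detectable difference = 1.96×19.100 ≈ 37.437

37.44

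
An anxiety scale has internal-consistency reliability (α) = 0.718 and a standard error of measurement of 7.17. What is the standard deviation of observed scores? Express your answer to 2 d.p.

σ = SEM·(1 − r)^(−1/2) ≃ 7.17×1.8831 ≃ 13.5019

13.50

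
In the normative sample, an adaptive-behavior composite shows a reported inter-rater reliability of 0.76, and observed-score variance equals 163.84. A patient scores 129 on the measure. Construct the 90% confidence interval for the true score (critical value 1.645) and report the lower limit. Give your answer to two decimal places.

SD = √163.84 = 12.80000
The standard error of measurement is 12.80000·√(1 − 0.76000) ≈ 12.80000·0.48990 ≈ 6.27069.
1.645 · SEM ≈ 10.31529
Lower bound: 129 − 10.31529 = 118.68471

118.68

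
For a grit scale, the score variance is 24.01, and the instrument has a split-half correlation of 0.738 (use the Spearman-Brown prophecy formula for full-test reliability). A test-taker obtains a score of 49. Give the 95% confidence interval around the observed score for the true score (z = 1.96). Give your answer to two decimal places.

[45.27, 52.73]

σ = 24.01^(1/2) = 4.9000
r_full = 2·0.738 / (1 + 0.738) ≈ 0.8493
SEM = 4.9000×√(1 − 0.8493) ≈ 1.9025
1.96 × SEM ≈ 3.7289
Interval: (45.2711, 52.7289)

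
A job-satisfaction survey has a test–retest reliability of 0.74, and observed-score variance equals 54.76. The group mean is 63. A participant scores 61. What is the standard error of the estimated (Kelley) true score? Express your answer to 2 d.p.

3.25

σ = 54.76^(1/2) = 7.40000
SE_est = 7.40000·√[r(1 − r)] ≈ 3.24589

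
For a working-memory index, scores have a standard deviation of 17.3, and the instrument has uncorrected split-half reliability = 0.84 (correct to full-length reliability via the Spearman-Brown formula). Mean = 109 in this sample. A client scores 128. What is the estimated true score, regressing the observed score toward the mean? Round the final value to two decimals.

r_full = 2·0.84 / (1 + 0.84) ≈ 0.91304
Estimated true score = 0.91304·128 + (1 − 0.91304)·109 ≈ 126.34783

126.35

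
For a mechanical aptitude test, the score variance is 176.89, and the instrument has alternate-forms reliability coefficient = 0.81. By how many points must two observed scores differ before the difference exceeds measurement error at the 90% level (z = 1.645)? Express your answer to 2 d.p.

13.49

SD = √176.89 ≈ 13.3000
SEM = 13.3000·√(1 − 0.8100) ≈ 5.7973
SE_diff = SEM · √2 ≈ 5.7973 · 1.4142 ≈ 8.1987
Smallest detectable difference = 1.645·8.1987 ≈ 13.4868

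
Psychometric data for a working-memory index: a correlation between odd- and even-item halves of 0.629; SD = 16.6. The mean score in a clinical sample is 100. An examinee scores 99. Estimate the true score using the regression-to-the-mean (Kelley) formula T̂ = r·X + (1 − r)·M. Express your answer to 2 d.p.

Spearman-Brown: r = 2(0.629) / (1 + 0.629) = 1.258 / 1.629 ≈ 0.772
Estimated true score = 0.772*99 + (1 − 0.772)*100 ≈ 99.228

99.23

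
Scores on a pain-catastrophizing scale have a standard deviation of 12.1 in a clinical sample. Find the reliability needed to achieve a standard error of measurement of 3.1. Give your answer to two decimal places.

r = 1 − (SEM / SD)² = 1 − (3.100 / 12.1)² ≈ 1 − 0.066 ≈ 0.934

0.93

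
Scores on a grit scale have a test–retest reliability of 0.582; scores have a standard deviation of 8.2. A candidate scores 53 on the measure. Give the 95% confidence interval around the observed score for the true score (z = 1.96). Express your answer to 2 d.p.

[42.61, 63.39]

SEM = 8.2000×√(1 − 0.5820) ≈ 5.3015
1.96 × SEM ≈ 10.3910
95% CI: 53 ± 10.3910 = [42.6090, 63.3910]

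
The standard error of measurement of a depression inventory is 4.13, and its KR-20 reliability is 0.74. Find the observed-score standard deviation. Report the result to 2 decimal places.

SD = 4.13 / √(1 − 0.74) ≈ 8.0996

8.10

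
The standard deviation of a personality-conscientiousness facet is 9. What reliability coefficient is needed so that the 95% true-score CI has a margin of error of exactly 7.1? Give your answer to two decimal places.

0.84

Required SEM = 7.1 / 1.96 ≃ 3.622
Required reliability = 1 − (SEM/SD)² = 1 − 0.162 ≃ 0.838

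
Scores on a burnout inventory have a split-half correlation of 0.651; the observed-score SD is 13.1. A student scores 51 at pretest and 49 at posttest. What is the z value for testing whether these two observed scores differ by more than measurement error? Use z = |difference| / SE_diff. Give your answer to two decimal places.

r_full = 2·0.651 / (1 + 0.651) ≈ 0.78861
The standard error of measurement is 13.10000*√(1 − 0.78861) ≈ 13.10000*0.45977 ≈ 6.02297.
Standard error of the difference = 6.02297·√2 ≈ 8.51776
z = |51 − 49| / 8.51776 = 2 / 8.51776 ≈ 0.23480

0.23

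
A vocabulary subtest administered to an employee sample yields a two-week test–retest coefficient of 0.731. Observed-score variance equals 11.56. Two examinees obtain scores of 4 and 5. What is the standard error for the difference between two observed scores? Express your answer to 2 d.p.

2.49

SD = √11.56 ≈ 3.40000
SEM = 3.40000×√(1 − 0.73100) ≈ 1.76342
SE_diff = SEM × √2 ≈ 1.76342 × 1.41421 ≈ 2.49385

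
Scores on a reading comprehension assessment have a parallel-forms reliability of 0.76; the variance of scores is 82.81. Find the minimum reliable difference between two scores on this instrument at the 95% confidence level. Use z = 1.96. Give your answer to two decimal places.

SD = √82.81 = 9.1000
SEM = 9.1000·√(1 − 0.7600) ≃ 4.4581
SE_diff = √2 · SEM ≃ 6.3047
Minimum reliable difference = 1.96 · SE_diff ≃ 1.96 · 6.3047 ≃ 12.3571

12.36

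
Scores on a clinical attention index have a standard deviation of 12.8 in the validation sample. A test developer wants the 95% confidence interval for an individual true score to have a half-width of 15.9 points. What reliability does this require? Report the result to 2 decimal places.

SEM needed = half-width / z = 15.9/1.96 ≈ 8.1122
r = 1 − (SEM / SD)² = 1 − (8.1122 / 12.8)² ≈ 1 − 0.4017 ≈ 0.5983

0.60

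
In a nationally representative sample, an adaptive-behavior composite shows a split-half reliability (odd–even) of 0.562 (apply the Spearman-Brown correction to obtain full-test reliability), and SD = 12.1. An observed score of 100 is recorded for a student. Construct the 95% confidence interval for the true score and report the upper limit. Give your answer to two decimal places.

Spearman-Brown: r = 2(0.562) / (1 + 0.562) = 1.1240 / 1.5620 ≈ 0.7196
The standard error of measurement is 12.1000*√(1 − 0.7196) ≈ 12.1000*0.5295 ≈ 6.4074.
Half-width = 1.96*6.4074 ≈ 12.5585
Upper limit = 100 + 12.5585 ≈ 112.5585

112.56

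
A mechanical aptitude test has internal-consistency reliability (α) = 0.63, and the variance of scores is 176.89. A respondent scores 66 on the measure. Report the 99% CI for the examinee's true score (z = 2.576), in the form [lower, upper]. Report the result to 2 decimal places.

SD = √176.89 ≃ 13.3000
The standard error of measurement is 13.3000*√(1 − 0.6300) ≃ 13.3000*0.6083 ≃ 8.0901.
Margin = 2.576 * 8.0901 ≃ 20.8400
CI = 66 ± 20.8400 → [45.1600, 86.8400]

[45.16, 86.84]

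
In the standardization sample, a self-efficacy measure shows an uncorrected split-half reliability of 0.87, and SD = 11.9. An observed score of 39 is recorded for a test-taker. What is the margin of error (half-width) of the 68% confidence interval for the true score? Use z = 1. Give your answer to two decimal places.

r_full = 2·0.87 / (1 + 0.87) ≈ 0.9305
SEM = 11.9000·√(1 − 0.9305) ≈ 3.1376
1 · SEM ≈ 3.1376

3.14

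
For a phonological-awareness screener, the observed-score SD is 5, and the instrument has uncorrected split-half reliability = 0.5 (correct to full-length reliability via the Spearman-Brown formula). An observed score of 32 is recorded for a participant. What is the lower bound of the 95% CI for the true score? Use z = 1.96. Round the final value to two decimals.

26.34

Full-length reliability (Spearman-Brown) = 2(0.5)/(1+0.5) ≈ 0.66667
SEM = 5.00000 · √(1 − 0.66667) = 5.00000 · √0.33333 ≈ 5.00000 · 0.57735 ≈ 2.88675
Half-width = 1.96·2.88675 ≈ 5.65803
Lower bound: 32 − 5.65803 = 26.34197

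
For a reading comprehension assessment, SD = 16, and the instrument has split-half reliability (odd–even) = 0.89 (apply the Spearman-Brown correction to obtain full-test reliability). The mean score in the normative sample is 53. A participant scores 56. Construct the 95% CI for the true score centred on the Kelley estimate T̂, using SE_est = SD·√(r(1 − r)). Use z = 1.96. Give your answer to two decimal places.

r_full = 2·0.89 / (1 + 0.89) ≃ 0.942
Estimated true score = 0.942·56 + (1 − 0.942)·53 ≃ 55.825
SE_est = SD · √(r(1 − r)) = 16.000 · √0.055 ≃ 16.000 · 0.234 ≃ 3.746
CI = 55.825 ± 1.96 · 3.746 → [48.483, 63.168]

[48.48, 63.17]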